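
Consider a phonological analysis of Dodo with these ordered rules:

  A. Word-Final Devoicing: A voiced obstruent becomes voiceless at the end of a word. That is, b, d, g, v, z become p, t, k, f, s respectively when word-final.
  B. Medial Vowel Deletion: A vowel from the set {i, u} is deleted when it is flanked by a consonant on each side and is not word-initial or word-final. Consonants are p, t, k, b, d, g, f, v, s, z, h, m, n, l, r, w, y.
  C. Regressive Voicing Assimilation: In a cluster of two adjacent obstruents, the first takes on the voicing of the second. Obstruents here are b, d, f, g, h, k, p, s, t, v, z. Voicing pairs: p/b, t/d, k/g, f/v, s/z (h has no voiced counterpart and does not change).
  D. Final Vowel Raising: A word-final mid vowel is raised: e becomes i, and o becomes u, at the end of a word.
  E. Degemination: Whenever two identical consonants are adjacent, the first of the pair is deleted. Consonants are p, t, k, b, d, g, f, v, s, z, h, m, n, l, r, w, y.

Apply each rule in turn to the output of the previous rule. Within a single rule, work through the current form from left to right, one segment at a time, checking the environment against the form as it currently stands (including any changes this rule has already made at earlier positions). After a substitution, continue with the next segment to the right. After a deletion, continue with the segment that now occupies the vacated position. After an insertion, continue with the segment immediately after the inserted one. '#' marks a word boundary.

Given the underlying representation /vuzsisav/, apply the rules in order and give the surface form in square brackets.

[vsaf]

A Word-Final Devoicing: [vuzsisav] → [vuzsisaf]
B Medial Vowel Deletion: [vuzsisaf] → [vzssaf]
C Regressive Voicing Assimilation: [vzssaf] → [vsssaf]
D Final Vowel Raising: no change — [vsssaf]
E Degemination: [vsssaf] → [vsaf]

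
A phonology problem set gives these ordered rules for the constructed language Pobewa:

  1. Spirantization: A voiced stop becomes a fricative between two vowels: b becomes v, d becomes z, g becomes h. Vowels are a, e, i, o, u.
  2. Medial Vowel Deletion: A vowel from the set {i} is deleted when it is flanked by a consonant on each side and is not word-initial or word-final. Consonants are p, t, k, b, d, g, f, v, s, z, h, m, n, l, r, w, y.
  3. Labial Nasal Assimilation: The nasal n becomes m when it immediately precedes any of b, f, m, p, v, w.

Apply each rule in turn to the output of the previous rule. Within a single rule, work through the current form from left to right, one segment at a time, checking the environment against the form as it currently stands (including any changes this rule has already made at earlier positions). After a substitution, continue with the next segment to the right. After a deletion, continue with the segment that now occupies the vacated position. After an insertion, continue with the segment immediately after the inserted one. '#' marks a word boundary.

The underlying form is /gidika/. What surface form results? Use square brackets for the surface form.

[gzka]

1 Spirantization: [gidika] → [gizika]
2 Medial Vowel Deletion: [gizika] → [gzka]
3 Labial Nasal Assimilation: no change — [gzka]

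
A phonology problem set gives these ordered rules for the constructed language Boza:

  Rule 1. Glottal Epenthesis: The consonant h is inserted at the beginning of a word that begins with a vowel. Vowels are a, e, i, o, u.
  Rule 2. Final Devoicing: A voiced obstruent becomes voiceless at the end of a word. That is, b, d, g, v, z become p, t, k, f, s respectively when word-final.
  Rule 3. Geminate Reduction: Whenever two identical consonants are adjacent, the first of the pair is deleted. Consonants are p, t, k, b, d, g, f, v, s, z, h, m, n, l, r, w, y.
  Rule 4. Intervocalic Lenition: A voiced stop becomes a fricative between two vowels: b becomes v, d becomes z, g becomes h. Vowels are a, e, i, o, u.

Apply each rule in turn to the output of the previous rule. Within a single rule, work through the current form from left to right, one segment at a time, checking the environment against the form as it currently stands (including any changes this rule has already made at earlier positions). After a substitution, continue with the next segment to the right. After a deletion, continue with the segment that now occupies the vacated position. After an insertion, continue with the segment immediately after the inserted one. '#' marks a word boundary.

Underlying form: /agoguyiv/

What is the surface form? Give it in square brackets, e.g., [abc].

[hahohuyif]

Rule 1 Glottal Epenthesis: [agoguyiv] → [hagoguyiv]
Rule 2 Final Devoicing: [hagoguyiv] → [hagoguyif]
Rule 3 Geminate Reduction: no change — [hagoguyif]
Rule 4 Intervocalic Lenition: [hagoguyif] → [hahohuyif]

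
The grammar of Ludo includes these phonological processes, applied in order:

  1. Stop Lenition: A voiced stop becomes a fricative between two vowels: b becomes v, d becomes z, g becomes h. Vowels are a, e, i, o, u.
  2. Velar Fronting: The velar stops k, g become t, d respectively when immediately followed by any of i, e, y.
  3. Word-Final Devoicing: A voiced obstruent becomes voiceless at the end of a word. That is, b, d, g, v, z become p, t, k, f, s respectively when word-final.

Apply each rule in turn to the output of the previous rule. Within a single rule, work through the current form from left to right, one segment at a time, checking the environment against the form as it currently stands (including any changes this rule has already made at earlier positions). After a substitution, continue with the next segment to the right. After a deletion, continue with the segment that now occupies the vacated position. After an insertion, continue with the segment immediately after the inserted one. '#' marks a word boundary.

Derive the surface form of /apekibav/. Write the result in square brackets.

[apetivaf]

1 Stop Lenition: [apekibav] → [apekivav]
2 Velar Fronting: [apekivav] → [apetivav]
3 Word-Final Devoicing: [apetivav] → [apetivaf]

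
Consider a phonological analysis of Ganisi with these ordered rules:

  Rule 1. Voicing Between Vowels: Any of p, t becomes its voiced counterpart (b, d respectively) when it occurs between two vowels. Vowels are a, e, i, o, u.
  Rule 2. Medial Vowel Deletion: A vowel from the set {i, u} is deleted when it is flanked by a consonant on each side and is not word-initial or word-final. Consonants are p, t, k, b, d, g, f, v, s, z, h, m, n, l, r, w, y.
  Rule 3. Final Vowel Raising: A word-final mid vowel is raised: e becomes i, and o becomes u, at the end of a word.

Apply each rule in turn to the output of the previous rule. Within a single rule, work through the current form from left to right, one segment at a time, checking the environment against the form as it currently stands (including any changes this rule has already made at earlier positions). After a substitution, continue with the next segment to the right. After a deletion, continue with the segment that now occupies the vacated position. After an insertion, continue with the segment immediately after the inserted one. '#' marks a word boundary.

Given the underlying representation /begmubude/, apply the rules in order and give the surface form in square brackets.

[begmbdi]

Rule 1 Voicing Between Vowels: no change — [begmubude]
Rule 2 Medial Vowel Deletion: [begmubude] → [begmbde]
Rule 3 Final Vowel Raising: [begmbde] → [begmbdi]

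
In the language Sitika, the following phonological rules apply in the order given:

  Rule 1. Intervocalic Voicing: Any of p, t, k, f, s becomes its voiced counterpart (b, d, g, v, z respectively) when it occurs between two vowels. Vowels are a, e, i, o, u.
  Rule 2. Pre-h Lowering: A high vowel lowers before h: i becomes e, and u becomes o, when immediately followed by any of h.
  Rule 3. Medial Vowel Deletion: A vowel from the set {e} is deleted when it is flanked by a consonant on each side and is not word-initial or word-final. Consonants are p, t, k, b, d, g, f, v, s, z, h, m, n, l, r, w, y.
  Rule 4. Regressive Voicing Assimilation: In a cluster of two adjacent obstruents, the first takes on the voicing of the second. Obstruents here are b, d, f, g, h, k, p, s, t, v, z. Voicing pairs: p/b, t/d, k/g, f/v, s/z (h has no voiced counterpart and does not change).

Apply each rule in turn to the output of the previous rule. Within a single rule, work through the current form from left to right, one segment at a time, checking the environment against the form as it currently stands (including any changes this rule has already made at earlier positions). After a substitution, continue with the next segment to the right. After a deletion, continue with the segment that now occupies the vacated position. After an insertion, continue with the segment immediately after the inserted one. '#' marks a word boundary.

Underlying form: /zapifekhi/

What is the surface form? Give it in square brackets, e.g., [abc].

Rule 1 Intervocalic Voicing: [zapifekhi] → [zabivekhi]
Rule 2 Pre-h Lowering: no change — [zabivekhi]
Rule 3 Medial Vowel Deletion: [zabivekhi] → [zabivkhi]
Rule 4 Regressive Voicing Assimilation: [zabivkhi] → [zabifkhi]

[zabifkhi]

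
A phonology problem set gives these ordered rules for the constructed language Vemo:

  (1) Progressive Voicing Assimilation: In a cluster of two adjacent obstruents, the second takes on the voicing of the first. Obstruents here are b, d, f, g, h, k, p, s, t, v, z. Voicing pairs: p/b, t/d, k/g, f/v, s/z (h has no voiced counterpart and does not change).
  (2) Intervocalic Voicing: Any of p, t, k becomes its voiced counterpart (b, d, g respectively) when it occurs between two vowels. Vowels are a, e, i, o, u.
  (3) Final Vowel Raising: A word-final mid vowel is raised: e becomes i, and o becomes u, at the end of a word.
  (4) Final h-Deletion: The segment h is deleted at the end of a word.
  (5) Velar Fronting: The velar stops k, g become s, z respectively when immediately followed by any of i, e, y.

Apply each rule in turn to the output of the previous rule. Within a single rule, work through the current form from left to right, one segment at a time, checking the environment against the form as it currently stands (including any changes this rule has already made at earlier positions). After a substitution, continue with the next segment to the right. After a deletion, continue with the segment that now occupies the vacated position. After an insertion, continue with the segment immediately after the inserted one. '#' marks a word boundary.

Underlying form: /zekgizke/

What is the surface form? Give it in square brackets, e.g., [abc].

(1) Progressive Voicing Assimilation: [zekgizke] → [zekkizge]
(2) Intervocalic Voicing: no change — [zekkizge]
(3) Final Vowel Raising: [zekkizge] → [zekkizgi]
(4) Final h-Deletion: no change — [zekkizgi]
(5) Velar Fronting: [zekkizgi] → [zeksizzi]

[zeksizzi]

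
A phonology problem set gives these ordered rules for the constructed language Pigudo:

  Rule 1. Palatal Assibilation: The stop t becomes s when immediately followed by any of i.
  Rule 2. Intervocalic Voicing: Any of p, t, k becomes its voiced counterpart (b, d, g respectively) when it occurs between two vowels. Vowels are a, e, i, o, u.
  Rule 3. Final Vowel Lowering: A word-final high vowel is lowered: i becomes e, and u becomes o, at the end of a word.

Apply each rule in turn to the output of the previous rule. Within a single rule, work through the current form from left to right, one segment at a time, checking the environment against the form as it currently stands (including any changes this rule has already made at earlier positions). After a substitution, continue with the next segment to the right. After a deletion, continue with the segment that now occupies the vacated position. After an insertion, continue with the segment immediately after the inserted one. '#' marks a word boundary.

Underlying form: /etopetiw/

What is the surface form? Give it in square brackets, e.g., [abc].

[edobesiw]

Rule 1 Palatal Assibilation: [etopetiw] → [etopesiw]
Rule 2 Intervocalic Voicing: [etopesiw] → [edobesiw]
Rule 3 Final Vowel Lowering: no change — [edobesiw]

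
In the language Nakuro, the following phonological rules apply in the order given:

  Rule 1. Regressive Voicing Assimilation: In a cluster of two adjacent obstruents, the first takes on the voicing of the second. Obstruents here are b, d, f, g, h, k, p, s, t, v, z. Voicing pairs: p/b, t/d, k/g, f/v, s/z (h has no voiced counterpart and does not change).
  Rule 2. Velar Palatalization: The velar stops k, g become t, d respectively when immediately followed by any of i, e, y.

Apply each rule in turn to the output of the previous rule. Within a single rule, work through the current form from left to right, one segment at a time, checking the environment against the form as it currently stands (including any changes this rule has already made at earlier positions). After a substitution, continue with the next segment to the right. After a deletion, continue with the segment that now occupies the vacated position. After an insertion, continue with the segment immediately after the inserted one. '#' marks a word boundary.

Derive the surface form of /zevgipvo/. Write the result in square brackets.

Rule 1 Regressive Voicing Assimilation: [zevgipvo] → [zevgibvo]
Rule 2 Velar Palatalization: [zevgibvo] → [zevdibvo]

[zevdibvo]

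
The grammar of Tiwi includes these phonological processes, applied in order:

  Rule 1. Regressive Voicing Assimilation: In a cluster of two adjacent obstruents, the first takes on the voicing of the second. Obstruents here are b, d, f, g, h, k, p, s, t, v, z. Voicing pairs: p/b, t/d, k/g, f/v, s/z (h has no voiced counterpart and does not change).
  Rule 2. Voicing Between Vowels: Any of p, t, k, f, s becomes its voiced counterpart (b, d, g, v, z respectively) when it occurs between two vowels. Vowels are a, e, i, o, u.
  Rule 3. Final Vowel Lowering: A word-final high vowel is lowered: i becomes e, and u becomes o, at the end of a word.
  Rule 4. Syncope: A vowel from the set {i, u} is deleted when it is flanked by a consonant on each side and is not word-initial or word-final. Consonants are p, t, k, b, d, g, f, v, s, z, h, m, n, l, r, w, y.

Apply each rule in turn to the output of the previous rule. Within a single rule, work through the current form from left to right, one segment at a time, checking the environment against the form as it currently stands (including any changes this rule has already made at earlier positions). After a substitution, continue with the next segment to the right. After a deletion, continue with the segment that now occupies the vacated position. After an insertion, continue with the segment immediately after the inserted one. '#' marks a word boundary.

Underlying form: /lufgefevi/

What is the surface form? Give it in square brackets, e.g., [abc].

Rule 1 Regressive Voicing Assimilation: [lufgefevi] → [luvgefevi]
Rule 2 Voicing Between Vowels: [luvgefevi] → [luvgevevi]
Rule 3 Final Vowel Lowering: [luvgevevi] → [luvgeveve]
Rule 4 Syncope: [luvgeveve] → [lvgeveve]

[lvgeveve]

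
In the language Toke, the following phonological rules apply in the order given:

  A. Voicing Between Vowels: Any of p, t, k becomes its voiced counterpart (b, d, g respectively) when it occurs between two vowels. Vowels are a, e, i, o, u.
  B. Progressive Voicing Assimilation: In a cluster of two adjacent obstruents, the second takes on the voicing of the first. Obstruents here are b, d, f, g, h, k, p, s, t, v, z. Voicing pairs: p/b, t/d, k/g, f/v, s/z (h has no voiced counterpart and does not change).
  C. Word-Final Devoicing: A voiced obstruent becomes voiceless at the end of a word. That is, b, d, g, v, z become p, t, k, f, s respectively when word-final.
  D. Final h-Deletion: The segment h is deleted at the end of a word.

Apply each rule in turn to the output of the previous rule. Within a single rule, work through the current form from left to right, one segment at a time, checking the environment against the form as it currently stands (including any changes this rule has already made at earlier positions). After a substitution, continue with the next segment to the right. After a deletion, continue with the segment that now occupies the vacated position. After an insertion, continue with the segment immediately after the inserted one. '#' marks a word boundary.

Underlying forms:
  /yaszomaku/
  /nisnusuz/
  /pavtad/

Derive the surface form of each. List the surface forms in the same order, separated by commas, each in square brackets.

[yassomagu], [nisnusus], [pavdat]

/yaszomaku/:
  A Voicing Between Vowels: [yaszomaku] → [yaszomagu]
  B Progressive Voicing Assimilation: [yaszomagu] → [yassomagu]
  C Word-Final Devoicing: no change — [yassomagu]
  D Final h-Deletion: no change — [yassomagu]
/nisnusuz/:
  A Voicing Between Vowels: no change — [nisnusuz]
  B Progressive Voicing Assimilation: no change — [nisnusuz]
  C Word-Final Devoicing: [nisnusuz] → [nisnusus]
  D Final h-Deletion: no change — [nisnusus]
/pavtad/:
  A Voicing Between Vowels: no change — [pavtad]
  B Progressive Voicing Assimilation: [pavtad] → [pavdad]
  C Word-Final Devoicing: [pavdad] → [pavdat]
  D Final h-Deletion: no change — [pavdat]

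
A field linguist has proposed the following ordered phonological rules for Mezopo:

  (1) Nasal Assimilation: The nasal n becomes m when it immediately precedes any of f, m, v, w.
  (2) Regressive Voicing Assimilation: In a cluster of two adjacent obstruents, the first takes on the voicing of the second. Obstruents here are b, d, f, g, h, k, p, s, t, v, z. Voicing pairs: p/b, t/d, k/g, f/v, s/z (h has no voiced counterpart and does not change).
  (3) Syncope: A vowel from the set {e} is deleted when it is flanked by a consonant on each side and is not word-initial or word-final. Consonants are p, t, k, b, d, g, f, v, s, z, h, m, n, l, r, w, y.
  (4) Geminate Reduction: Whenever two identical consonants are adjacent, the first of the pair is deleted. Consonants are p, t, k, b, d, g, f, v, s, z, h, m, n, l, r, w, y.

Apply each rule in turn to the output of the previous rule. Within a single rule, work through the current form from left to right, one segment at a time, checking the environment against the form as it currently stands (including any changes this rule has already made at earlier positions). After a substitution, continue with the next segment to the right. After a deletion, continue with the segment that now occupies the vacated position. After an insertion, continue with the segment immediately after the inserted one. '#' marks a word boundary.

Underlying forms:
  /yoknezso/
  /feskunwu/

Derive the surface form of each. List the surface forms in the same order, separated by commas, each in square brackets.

/yoknezso/:
  (1) Nasal Assimilation: no change — [yoknezso]
  (2) Regressive Voicing Assimilation: [yoknezso] → [yoknesso]
  (3) Syncope: [yoknesso] → [yoknsso]
  (4) Geminate Reduction: [yoknsso] → [yoknso]
/feskunwu/:
  (1) Nasal Assimilation: [feskunwu] → [feskumwu]
  (2) Regressive Voicing Assimilation: no change — [feskumwu]
  (3) Syncope: [feskumwu] → [fskumwu]
  (4) Geminate Reduction: no change — [fskumwu]

[yoknso], [fskumwu]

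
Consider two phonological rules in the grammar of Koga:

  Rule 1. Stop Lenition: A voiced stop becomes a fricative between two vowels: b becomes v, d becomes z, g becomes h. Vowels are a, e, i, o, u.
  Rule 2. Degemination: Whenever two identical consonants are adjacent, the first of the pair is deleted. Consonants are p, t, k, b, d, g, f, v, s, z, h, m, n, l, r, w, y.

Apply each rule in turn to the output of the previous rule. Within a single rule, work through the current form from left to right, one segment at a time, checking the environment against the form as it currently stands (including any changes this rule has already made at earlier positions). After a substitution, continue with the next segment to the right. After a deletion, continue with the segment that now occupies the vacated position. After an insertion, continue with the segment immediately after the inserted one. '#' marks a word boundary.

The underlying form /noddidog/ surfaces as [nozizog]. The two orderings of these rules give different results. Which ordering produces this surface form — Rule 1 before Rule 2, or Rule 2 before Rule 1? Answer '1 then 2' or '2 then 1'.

2 then 1

Order 1 then 2:
  1 Stop Lenition: [noddidog] → [noddizog]
  2 Degemination: [noddizog] → [nodizog]
  result: [nodizog]
Order 2 then 1:
  2 Degemination: [noddidog] → [nodidog]
  1 Stop Lenition: [nodidog] → [nozizog]
  result: [nozizog]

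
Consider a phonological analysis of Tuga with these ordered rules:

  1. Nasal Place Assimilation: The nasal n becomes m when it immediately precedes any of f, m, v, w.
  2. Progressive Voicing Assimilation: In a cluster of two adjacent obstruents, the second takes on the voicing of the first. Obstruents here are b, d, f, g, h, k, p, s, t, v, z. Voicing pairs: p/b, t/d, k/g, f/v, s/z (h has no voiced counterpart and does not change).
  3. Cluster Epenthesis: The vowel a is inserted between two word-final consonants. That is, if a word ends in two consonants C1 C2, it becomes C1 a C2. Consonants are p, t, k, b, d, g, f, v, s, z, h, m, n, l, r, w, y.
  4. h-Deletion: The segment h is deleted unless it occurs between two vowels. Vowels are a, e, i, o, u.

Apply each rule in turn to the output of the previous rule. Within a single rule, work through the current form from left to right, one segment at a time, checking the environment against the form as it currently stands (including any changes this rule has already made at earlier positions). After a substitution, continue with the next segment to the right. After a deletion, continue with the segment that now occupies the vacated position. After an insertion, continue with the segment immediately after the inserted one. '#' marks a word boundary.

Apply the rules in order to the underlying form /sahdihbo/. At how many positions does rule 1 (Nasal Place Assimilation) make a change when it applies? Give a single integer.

1 Nasal Place Assimilation: no change — [sahdihbo]
2 Progressive Voicing Assimilation: [sahdihbo] → [sahtihpo]
3 Cluster Epenthesis: no change — [sahtihpo]
4 h-Deletion: [sahtihpo] → [satipo]
Rule 1 changed 0 position(s).

0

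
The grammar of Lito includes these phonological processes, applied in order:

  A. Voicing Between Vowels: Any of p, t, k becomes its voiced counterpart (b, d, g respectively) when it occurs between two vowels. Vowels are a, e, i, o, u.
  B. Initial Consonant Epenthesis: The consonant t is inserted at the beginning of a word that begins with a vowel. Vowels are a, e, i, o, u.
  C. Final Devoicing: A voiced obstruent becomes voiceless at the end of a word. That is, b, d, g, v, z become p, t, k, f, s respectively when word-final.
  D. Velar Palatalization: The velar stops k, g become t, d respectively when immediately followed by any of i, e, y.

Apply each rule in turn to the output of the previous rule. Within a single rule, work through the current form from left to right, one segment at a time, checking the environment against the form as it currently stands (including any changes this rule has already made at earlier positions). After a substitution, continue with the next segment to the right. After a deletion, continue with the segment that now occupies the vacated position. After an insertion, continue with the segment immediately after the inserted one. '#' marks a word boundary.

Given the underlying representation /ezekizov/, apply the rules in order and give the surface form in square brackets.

[tezedizof]

A Voicing Between Vowels: [ezekizov] → [ezegizov]
B Initial Consonant Epenthesis: [ezegizov] → [tezegizov]
C Final Devoicing: [tezegizov] → [tezegizof]
D Velar Palatalization: [tezegizof] → [tezedizof]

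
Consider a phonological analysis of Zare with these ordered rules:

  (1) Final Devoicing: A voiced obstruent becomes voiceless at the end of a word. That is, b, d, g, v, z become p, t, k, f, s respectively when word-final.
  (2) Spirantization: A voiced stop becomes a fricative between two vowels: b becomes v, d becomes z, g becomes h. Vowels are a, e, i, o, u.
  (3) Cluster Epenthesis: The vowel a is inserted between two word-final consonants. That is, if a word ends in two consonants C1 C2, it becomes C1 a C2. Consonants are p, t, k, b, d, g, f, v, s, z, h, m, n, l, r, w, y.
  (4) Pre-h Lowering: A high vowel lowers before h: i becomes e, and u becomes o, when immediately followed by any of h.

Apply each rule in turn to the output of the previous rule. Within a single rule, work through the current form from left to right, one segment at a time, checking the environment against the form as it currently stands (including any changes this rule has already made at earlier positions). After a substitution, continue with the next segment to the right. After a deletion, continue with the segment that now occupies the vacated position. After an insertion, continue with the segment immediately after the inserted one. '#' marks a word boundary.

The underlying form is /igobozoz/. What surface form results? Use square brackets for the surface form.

(1) Final Devoicing: [igobozoz] → [igobozos]
(2) Spirantization: [igobozos] → [ihovozos]
(3) Cluster Epenthesis: no change — [ihovozos]
(4) Pre-h Lowering: [ihovozos] → [ehovozos]

[ehovozos]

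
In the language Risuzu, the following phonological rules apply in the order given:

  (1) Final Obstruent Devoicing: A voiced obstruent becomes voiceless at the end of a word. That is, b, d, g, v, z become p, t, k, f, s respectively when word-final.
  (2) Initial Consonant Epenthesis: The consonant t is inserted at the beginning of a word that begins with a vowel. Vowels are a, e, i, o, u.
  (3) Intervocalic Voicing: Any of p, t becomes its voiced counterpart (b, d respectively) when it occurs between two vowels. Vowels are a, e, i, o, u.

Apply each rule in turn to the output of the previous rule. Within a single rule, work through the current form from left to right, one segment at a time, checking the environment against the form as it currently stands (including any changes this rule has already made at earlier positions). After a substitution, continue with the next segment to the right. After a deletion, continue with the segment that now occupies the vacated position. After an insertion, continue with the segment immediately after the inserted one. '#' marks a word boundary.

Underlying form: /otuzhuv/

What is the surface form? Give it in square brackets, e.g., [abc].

(1) Final Obstruent Devoicing: [otuzhuv] → [otuzhuf]
(2) Initial Consonant Epenthesis: [otuzhuf] → [totuzhuf]
(3) Intervocalic Voicing: [totuzhuf] → [toduzhuf]

[toduzhuf]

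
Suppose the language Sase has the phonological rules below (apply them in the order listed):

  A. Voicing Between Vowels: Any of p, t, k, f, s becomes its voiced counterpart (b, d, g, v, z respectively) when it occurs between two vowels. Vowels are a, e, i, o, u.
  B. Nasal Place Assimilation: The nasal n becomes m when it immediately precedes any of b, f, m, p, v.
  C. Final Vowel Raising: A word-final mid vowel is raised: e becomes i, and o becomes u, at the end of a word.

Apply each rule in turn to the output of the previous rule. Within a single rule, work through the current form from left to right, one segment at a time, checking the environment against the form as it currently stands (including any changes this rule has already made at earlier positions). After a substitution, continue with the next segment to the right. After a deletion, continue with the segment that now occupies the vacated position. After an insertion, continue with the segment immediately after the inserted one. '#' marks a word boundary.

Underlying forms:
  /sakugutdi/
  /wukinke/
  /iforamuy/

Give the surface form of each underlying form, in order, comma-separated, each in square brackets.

/sakugutdi/:
  A Voicing Between Vowels: [sakugutdi] → [sagugutdi]
  B Nasal Place Assimilation: no change — [sagugutdi]
  C Final Vowel Raising: no change — [sagugutdi]
/wukinke/:
  A Voicing Between Vowels: [wukinke] → [wuginke]
  B Nasal Place Assimilation: no change — [wuginke]
  C Final Vowel Raising: [wuginke] → [wuginki]
/iforamuy/:
  A Voicing Between Vowels: [iforamuy] → [ivoramuy]
  B Nasal Place Assimilation: no change — [ivoramuy]
  C Final Vowel Raising: no change — [ivoramuy]

[sagugutdi], [wuginki], [ivoramuy]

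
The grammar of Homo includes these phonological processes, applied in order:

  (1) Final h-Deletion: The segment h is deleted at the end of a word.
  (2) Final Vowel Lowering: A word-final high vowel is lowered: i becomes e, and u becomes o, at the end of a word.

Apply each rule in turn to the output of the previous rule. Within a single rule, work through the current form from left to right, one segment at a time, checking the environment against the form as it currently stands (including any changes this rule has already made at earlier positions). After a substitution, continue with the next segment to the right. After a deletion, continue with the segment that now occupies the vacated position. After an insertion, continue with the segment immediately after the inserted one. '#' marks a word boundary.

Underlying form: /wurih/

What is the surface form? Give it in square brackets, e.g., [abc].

[wure]

(1) Final h-Deletion: [wurih] → [wuri]
(2) Final Vowel Lowering: [wuri] → [wure]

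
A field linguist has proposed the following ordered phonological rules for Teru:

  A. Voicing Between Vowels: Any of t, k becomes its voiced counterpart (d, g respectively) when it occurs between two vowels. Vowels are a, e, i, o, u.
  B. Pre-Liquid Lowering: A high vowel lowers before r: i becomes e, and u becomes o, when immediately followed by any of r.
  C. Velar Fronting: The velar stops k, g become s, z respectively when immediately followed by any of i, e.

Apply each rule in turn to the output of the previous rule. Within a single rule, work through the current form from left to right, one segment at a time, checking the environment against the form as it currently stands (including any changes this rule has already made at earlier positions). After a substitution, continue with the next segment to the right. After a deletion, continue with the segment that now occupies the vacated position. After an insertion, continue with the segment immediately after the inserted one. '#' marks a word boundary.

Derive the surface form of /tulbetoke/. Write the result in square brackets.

A Voicing Between Vowels: [tulbetoke] → [tulbedoge]
B Pre-Liquid Lowering: no change — [tulbedoge]
C Velar Fronting: [tulbedoge] → [tulbedoze]

[tulbedoze]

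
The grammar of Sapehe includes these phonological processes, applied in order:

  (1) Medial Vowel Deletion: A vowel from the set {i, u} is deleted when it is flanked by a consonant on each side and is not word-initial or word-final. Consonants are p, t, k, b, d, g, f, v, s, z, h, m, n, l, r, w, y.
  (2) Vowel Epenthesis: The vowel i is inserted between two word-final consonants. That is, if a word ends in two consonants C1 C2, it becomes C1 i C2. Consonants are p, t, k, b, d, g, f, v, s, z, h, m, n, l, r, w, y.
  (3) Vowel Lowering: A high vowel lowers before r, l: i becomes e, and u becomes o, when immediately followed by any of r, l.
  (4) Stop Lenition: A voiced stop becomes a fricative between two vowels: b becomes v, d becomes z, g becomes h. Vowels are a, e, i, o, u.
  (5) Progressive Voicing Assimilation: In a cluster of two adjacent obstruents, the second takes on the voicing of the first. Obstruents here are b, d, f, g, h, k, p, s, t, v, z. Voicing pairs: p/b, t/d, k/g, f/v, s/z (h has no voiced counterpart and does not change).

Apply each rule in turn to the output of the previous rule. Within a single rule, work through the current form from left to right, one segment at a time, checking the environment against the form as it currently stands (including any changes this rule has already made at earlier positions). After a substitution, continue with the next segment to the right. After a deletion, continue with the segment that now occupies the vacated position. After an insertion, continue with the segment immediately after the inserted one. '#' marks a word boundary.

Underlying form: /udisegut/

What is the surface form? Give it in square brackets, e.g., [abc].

[udzehit]

(1) Medial Vowel Deletion: [udisegut] → [udsegt]
(2) Vowel Epenthesis: [udsegt] → [udsegit]
(3) Vowel Lowering: no change — [udsegit]
(4) Stop Lenition: [udsegit] → [udsehit]
(5) Progressive Voicing Assimilation: [udsehit] → [udzehit]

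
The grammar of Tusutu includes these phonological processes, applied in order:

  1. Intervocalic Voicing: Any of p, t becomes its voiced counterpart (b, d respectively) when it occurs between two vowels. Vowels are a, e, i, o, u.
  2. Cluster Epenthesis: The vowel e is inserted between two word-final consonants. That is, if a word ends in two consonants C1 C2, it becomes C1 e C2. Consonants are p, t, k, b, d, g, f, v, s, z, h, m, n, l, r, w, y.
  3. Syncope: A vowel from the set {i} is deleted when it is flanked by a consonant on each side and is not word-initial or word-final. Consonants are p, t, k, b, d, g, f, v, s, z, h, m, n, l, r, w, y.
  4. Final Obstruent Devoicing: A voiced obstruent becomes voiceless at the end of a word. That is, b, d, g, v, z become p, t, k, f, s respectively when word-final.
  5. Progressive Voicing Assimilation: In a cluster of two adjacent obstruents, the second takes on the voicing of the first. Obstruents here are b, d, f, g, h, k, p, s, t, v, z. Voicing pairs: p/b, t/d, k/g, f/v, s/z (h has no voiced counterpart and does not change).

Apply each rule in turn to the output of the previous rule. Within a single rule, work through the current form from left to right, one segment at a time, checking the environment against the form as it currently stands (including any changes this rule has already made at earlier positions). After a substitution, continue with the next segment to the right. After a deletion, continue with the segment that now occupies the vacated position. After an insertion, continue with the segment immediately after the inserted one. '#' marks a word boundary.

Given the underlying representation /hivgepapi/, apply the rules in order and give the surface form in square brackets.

[hfkebabi]

1 Intervocalic Voicing: [hivgepapi] → [hivgebabi]
2 Cluster Epenthesis: no change — [hivgebabi]
3 Syncope: [hivgebabi] → [hvgebabi]
4 Final Obstruent Devoicing: no change — [hvgebabi]
5 Progressive Voicing Assimilation: [hvgebabi] → [hfkebabi]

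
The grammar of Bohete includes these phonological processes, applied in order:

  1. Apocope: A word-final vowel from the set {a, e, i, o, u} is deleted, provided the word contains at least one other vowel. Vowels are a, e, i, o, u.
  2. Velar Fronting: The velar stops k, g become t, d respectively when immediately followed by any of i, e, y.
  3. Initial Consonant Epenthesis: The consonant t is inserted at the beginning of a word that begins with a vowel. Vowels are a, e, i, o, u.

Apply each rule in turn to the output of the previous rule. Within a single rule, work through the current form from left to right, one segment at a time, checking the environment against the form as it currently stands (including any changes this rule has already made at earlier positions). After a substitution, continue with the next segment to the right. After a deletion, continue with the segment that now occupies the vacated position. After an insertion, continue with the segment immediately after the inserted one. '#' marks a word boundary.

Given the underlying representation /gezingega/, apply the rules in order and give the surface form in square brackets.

[dezindeg]

1 Apocope: [gezingega] → [gezingeg]
2 Velar Fronting: [gezingeg] → [dezindeg]
3 Initial Consonant Epenthesis: no change — [dezindeg]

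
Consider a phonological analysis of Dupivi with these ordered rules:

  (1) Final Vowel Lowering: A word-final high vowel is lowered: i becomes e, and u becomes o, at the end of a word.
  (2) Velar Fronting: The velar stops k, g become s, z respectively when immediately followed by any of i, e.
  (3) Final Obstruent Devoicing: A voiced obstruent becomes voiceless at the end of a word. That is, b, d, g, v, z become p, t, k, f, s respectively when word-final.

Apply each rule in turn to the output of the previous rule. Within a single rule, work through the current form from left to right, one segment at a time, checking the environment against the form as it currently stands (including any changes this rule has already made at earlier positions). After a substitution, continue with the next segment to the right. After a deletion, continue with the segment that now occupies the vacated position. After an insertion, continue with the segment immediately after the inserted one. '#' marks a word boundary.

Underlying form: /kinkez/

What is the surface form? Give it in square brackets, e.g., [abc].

[sinses]

(1) Final Vowel Lowering: no change — [kinkez]
(2) Velar Fronting: [kinkez] → [sinsez]
(3) Final Obstruent Devoicing: [sinsez] → [sinses]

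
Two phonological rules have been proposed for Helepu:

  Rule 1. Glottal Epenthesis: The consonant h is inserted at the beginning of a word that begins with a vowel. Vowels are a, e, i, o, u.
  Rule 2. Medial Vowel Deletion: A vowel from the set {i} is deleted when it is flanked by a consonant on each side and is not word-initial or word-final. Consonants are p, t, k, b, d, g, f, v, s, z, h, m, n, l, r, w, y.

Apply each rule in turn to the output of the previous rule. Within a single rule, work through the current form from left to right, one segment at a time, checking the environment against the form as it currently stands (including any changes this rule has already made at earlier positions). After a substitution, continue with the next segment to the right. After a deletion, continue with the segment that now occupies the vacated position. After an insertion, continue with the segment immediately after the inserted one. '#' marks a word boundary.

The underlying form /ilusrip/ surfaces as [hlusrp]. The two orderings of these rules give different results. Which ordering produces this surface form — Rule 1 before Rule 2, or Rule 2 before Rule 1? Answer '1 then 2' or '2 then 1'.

1 then 2

Order 1 then 2:
  1 Glottal Epenthesis: [ilusrip] → [hilusrip]
  2 Medial Vowel Deletion: [hilusrip] → [hlusrp]
  result: [hlusrp]
Order 2 then 1:
  2 Medial Vowel Deletion: [ilusrip] → [ilusrp]
  1 Glottal Epenthesis: [ilusrp] → [hilusrp]
  result: [hilusrp]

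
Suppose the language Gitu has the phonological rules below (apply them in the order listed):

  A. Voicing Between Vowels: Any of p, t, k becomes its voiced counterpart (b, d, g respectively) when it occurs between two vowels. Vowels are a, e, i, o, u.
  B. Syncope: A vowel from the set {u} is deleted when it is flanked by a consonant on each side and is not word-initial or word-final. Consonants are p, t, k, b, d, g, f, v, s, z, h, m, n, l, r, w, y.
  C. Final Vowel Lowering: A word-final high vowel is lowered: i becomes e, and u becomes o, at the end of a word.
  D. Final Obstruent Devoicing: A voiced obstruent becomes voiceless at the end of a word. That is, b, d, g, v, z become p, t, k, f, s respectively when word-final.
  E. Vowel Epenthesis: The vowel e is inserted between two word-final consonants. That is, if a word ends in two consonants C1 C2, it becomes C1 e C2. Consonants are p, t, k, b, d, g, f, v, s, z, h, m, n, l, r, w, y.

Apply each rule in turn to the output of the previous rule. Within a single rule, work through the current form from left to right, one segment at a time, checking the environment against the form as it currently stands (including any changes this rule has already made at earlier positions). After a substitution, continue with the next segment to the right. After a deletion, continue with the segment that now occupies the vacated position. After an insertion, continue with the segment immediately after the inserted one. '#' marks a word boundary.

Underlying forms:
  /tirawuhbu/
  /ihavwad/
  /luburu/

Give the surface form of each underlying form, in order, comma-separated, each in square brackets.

/tirawuhbu/:
  A Voicing Between Vowels: no change — [tirawuhbu]
  B Syncope: [tirawuhbu] → [tirawhbu]
  C Final Vowel Lowering: [tirawhbu] → [tirawhbo]
  D Final Obstruent Devoicing: no change — [tirawhbo]
  E Vowel Epenthesis: no change — [tirawhbo]
/ihavwad/:
  A Voicing Between Vowels: no change — [ihavwad]
  B Syncope: no change — [ihavwad]
  C Final Vowel Lowering: no change — [ihavwad]
  D Final Obstruent Devoicing: [ihavwad] → [ihavwat]
  E Vowel Epenthesis: no change — [ihavwat]
/luburu/:
  A Voicing Between Vowels: no change — [luburu]
  B Syncope: [luburu] → [lbru]
  C Final Vowel Lowering: [lbru] → [lbro]
  D Final Obstruent Devoicing: no change — [lbro]
  E Vowel Epenthesis: no change — [lbro]

[tirawhbo], [ihavwat], [lbro]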